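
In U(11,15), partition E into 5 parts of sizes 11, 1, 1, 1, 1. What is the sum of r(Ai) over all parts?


r(Ai) = min(|Ai|, 11) for each part.
Sum = min(11,11) + min(1,11) + min(1,11) + min(1,11) + min(1,11)
    = 11 + 1 + 1 + 1 + 1
    = 15.

15


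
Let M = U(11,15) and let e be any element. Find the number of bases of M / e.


Contracting e from U(11,15) gives U(10,14).
Bases of U(10,14) = (14 choose 10) = 1001.

1001


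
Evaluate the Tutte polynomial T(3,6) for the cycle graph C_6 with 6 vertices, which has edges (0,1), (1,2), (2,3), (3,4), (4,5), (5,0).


T(C_6; x,y) = x + x^2 + ... + x^(5) + y.
T(3,6) = 3^1 + 3^2 + 3^3 + 3^4 + 3^5 + 6
= 3 + 9 + 27 + 81 + 243 + 6
= 369.

369


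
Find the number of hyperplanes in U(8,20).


Hyperplanes of U(8,20) are flats of rank 7.
In a uniform matroid, these are exactly the (7)-element subsets.
Count = C(20,7) = 77520.

77520


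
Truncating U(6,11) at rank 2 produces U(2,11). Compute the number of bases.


Truncating U(6,11) to rank 2 gives U(2,11).
Bases of U(2,11) are all 2-element subsets of 11 elements.
Number of bases = (11 choose 2) = 55.

55


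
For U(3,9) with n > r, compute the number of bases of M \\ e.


Deleting e from U(3,9) gives U(3,8) since n > r.
Bases of U(3,8) = C(8,3) = (8 * 7 * 6) / (1 * 2 * 3) = 56.

56


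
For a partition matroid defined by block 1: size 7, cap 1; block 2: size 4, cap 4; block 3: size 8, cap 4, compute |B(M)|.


A basis picks exactly ci elements from block i.
Number of bases = product of C(|Si|, ci).
= C(7,1) * C(4,4) * C(8,4)
= 7 * 1 * 70
= 490.

490


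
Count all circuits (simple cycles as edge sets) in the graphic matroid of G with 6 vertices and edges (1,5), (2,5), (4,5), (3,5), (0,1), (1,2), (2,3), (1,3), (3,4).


A circuit in a graphic matroid = edge set of a simple cycle.
G has 6 vertices and 9 edges.
Enumerating all minimal edge subsets forming cycles...
Total circuits found: 12.

12


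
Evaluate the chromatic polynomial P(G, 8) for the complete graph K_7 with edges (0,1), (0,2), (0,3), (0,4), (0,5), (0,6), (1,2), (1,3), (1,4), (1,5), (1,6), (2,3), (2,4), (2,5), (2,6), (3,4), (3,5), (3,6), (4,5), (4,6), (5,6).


P(K_7, k) = k(k-1)(k-2)...(k-6).
P(8) = (8) * (7) * (6) * (5) * (4) * (3) * (2) = 40320.

40320


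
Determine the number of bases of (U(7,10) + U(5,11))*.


(M1+M2)* = M1* + M2*.
M1* = U(3,10), bases: C(10,3) = 120.
M2* = U(6,11), bases: C(11,6) = 462.
|B(M*)| = 120 * 462 = 55440.

55440


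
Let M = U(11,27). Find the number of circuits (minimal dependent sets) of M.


In U(11,27), circuits are the (12)-element subsets.
Any set of 12 elements is dependent, and removing any one element gives
an independent set of size 11, so it is a minimal dependent set.
Number of circuits = (27 choose 12) = 17383860.

17383860


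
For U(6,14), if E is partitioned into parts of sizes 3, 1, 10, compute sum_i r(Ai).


r(Ai) = min(|Ai|, 6) for each part.
Sum = min(3,6) + min(1,6) + min(10,6)
    = 3 + 1 + 6
    = 10.

10


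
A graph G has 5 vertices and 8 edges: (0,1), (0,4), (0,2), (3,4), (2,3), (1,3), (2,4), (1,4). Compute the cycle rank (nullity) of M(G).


Cycle rank (nullity) = |E| - r(M) = |E| - (|V| - c).
|E| = 8, |V| = 5, c = 1.
Nullity = 8 - (5 - 1) = 8 - 4 = 4.

4


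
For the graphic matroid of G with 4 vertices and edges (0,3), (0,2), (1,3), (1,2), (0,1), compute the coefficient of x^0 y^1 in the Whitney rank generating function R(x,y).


R(x,y) = sum over A in 2^E of x^(r(E)-r(A)) * y^(|A|-r(A)).
G has 4 vertices, 5 edges. r(E) = 3.
Enumerate all 2^5 = 32 subsets.
Count subsets with r(E)-r(A)=0 and |A|-r(A)=1: 5.

5


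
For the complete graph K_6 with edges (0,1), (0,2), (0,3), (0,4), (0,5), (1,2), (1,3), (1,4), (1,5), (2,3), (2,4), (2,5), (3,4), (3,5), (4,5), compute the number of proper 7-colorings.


P(K_6, k) = k(k-1)(k-2)...(k-5).
P(7) = (7) * (6) * (5) * (4) * (3) * (2) = 5040.

5040


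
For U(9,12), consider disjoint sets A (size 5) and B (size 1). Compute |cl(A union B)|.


|A union B| = 5 + 1 = 6 (disjoint).
In U(9,12), cl(S) = S if |S| < 9, else cl(S) = E.
Since 6 < 9, cl(A union B) = A union B.
|cl(A union B)| = 6.

6


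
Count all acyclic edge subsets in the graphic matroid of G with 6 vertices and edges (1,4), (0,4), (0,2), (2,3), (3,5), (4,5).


An independent set in a graphic matroid is an acyclic edge subset.
G has 6 vertices and 6 edges.
Enumerate all 2^6 = 64 subsets, checking for acyclicity.
Total independent sets = 62.

62


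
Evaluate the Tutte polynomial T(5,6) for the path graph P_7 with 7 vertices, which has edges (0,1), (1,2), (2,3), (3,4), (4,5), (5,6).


A path on 7 vertices is a tree with 6 edges.
T(x,y) = x^(6) for any tree.
T(5,6) = 5^6 = 15625.

15625


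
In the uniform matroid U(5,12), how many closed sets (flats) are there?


Flats of U(5,12): every subset of size < 5 is a flat, plus E itself.
Count = C(12,0) + C(12,1) + C(12,2) + C(12,3) + C(12,4) + 1
     = 1 + 12 + 66 + 220 + 495 + 1
     = 795.

795


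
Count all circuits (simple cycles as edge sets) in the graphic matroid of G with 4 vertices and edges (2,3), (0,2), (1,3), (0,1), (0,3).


A circuit in a graphic matroid = edge set of a simple cycle.
G has 4 vertices and 5 edges.
Enumerating all minimal edge subsets forming cycles...
Total circuits found: 3.

3


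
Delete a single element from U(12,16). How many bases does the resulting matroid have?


Deleting e from U(12,16) gives U(12,15) since n > r.
Bases of U(12,15) = (15 choose 12) = 455.

455


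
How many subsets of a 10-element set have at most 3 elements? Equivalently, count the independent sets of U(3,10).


Independent sets of U(3,10) are all subsets of size <= 3.
Count = C(10,0) + C(10,1) + C(10,2) + C(10,3)
     = 1 + 10 + 45 + 120
     = 176.

176


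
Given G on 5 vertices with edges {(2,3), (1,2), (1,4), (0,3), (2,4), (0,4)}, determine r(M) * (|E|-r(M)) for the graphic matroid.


r(M) = |V| - c = 5 - 1 = 4.
nullity = |E| - r(M) = 6 - 4 = 2.
Product = 4 * 2 = 8.

8


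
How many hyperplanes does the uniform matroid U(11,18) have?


Hyperplanes of U(11,18) are flats of rank 10.
In a uniform matroid, these are exactly the (10)-element subsets.
Count = C(18,10) = 18! / (10! * 8!) = 43758.

43758


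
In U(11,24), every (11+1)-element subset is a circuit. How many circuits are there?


In U(11,24), circuits are the (12)-element subsets.
Any set of 12 elements is dependent, and removing any one element gives
an independent set of size 11, so it is a minimal dependent set.
Number of circuits = C(24,12) = 2704156.

2704156


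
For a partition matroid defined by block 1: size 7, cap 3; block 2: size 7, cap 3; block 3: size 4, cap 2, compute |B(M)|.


A basis picks exactly ci elements from block i.
Number of bases = product of C(|Si|, ci).
= C(7,3) * C(7,3) * C(4,2)
= 35 * 35 * 6
= 7350.

7350


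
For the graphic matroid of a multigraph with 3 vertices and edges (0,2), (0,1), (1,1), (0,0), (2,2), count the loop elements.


In a graphic matroid, a loop is a self-loop edge (u,u) with rank 0.
Examining all 5 edges for self-loops...
Self-loops found: (1,1), (0,0), (2,2)
Number of loops = 3.

3


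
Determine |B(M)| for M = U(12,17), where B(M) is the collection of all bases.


Bases of U(12,17) are all 12-element subsets of the 17-element ground set.
Number of bases = C(17,12).
C(17,12) = 6188.

6188


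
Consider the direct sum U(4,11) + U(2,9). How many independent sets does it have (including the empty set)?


For a direct sum, |I(M1+M2)| = |I(M1)| * |I(M2)|.
|I(U(4,11))| = sum C(11,k) for k=0..4 = 562.
|I(U(2,9))| = sum C(9,k) for k=0..2 = 46.
Total = 562 * 46 = 25852.

25852


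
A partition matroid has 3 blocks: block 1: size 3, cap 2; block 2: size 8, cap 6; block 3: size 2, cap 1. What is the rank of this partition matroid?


Rank of a partition matroid = sum of min(|Si|, ci) for each block.
= min(3,2) + min(8,6) + min(2,1)
= 2 + 6 + 1
= 9.

9


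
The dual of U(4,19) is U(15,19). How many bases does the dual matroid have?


The dual of U(r,n) is U(n-r, n) = U(15,19).
Bases of U(15,19) are all (15)-element subsets.
|B(M*)| = C(19,15) = 3876.

3876


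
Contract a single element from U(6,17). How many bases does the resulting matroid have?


Contracting e from U(6,17) gives U(5,16).
Bases of U(5,16) = C(16,5) = 4368.

4368


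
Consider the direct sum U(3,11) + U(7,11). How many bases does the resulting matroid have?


Bases of a direct sum M1 + M2: |B| = |B(M1)| * |B(M2)|.
|B(U(3,11))| = C(11,3) = 165.
|B(U(7,11))| = C(11,7) = 330.
Total bases = 165 * 330 = 54450.

54450


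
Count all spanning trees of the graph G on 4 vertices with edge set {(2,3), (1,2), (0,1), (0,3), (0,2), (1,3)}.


By Kirchhoff's matrix tree theorem, the number of spanning trees equals
the determinant of any cofactor of the Laplacian matrix L.
G has 4 vertices and 6 edges.
Computing the (3 x 3) cofactor determinant gives 16.

16


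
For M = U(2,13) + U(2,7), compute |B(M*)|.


(M1+M2)* = M1* + M2*.
M1* = U(11,13), bases: C(13,11) = 78.
M2* = U(5,7), bases: C(7,5) = 21.
|B(M*)| = 78 * 21 = 1638.

1638


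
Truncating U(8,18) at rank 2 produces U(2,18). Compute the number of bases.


Truncating U(8,18) to rank 2 gives U(2,18).
Bases of U(2,18) are all 2-element subsets of 18 elements.
Number of bases = C(18,2) = 18! / (2! * 16!) = 153.

153


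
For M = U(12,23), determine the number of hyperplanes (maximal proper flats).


Hyperplanes of U(12,23) are flats of rank 11.
In a uniform matroid, these are exactly the (11)-element subsets.
Count = C(23,11) = 23! / (11! * 12!) = 1352078.

1352078


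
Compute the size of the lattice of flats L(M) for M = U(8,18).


Flats of U(8,18): every subset of size < 8 is a flat, plus E itself.
Count = C(18,0) + C(18,1) + C(18,2) + C(18,3) + C(18,4) + C(18,5) + C(18,6) + C(18,7) + 1
     = 1 + 18 + 153 + 816 + 3060 + 8568 + 18564 + 31824 + 1
     = 63005.

63005


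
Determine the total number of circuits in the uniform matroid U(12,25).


In U(12,25), circuits are the (13)-element subsets.
Any set of 13 elements is dependent, and removing any one element gives
an independent set of size 12, so it is a minimal dependent set.
Number of circuits = C(25,13) = 25! / (13! * 12!) = 5200300.

5200300


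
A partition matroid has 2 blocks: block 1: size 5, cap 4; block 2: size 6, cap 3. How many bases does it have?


A basis picks exactly ci elements from block i.
Number of bases = product of C(|Si|, ci).
= C(5,4) * C(6,3)
= 5 * 20
= 100.

100


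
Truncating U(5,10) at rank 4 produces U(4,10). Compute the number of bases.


Truncating U(5,10) to rank 4 gives U(4,10).
Bases of U(4,10) are all 4-element subsets of 10 elements.
Number of bases = (10 choose 4) = 210.

210


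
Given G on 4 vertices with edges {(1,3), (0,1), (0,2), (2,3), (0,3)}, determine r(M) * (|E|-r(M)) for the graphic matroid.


r(M) = |V| - c = 4 - 1 = 3.
nullity = |E| - r(M) = 5 - 3 = 2.
Product = 3 * 2 = 6.

6


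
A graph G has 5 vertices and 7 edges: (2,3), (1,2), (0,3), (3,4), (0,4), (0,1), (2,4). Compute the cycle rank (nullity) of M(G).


Cycle rank (nullity) = |E| - r(M) = |E| - (|V| - c).
|E| = 7, |V| = 5, c = 1.
Nullity = 7 - (5 - 1) = 7 - 4 = 3.

3


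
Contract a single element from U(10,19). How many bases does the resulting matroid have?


Contracting e from U(10,19) gives U(9,18).
Bases of U(9,18) = (18 choose 9) = 48620.

48620


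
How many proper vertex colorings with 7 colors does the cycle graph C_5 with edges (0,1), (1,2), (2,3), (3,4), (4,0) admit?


P(C_5, k) = (k-1)^5 + (-1)^5*(k-1).
P(7) = (6)^5 - 6
= 7776 - 6 = 7770.

7770


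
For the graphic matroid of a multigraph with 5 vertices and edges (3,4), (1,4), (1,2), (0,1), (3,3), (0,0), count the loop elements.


In a graphic matroid, a loop is a self-loop edge (u,u) with rank 0.
Examining all 6 edges for self-loops...
Self-loops found: (3,3), (0,0)
Number of loops = 2.

2


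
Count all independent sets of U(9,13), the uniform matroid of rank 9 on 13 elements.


Independent sets of U(9,13) are all subsets of size <= 9.
Count = C(13,0) + C(13,1) + C(13,2) + C(13,3) + C(13,4) + C(13,5) + C(13,6) + C(13,7) + C(13,8) + C(13,9)
     = 1 + 13 + 78 + 286 + 715 + 1287 + 1716 + 1716 + 1287 + 715
     = 7814.

7814


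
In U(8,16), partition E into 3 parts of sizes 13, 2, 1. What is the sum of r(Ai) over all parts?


r(Ai) = min(|Ai|, 8) for each part.
Sum = min(13,8) + min(2,8) + min(1,8)
    = 8 + 2 + 1
    = 11.

11


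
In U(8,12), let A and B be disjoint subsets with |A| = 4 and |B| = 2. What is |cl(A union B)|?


|A union B| = 4 + 2 = 6 (disjoint).
In U(8,12), cl(S) = S if |S| < 8, else cl(S) = E.
Since 6 < 8, cl(A union B) = A union B.
|cl(A union B)| = 6.

6


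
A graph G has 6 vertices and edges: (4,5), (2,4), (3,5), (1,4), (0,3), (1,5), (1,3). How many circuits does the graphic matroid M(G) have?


A circuit in a graphic matroid = edge set of a simple cycle.
G has 6 vertices and 7 edges.
Enumerating all minimal edge subsets forming cycles...
Total circuits found: 3.

3


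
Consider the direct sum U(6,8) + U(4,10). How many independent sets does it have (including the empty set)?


For a direct sum, |I(M1+M2)| = |I(M1)| * |I(M2)|.
|I(U(6,8))| = sum C(8,k) for k=0..6 = 247.
|I(U(4,10))| = sum C(10,k) for k=0..4 = 386.
Total = 247 * 386 = 95342.

95342


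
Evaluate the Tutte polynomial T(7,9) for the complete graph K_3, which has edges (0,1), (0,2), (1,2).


T(K_3; x,y) = x^2 + x + y.
T(7,9) = 49 + 7 + 9 = 65.

65


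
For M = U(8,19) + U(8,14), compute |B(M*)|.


(M1+M2)* = M1* + M2*.
M1* = U(11,19), bases: C(19,11) = 75582.
M2* = U(6,14), bases: C(14,6) = 3003.
|B(M*)| = 75582 * 3003 = 226972746.

226972746


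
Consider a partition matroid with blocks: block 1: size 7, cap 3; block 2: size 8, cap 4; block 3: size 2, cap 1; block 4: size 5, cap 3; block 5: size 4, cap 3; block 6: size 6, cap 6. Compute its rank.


Rank of a partition matroid = sum of min(|Si|, ci) for each block.
= min(7,3) + min(8,4) + min(2,1) + min(5,3) + min(4,3) + min(6,6)
= 3 + 4 + 1 + 3 + 3 + 6
= 20.

20


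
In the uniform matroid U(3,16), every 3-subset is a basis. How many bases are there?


Bases of U(3,16) are all 3-element subsets of the 16-element ground set.
Number of bases = C(16,3).
C(16,3) = (16 * 15 * 14) / (1 * 2 * 3) = 560.

560


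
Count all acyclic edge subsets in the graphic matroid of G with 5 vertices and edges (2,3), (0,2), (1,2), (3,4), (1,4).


An independent set in a graphic matroid is an acyclic edge subset.
G has 5 vertices and 5 edges.
Enumerate all 2^5 = 32 subsets, checking for acyclicity.
Total independent sets = 30.

30


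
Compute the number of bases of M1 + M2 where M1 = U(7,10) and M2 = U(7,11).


Bases of a direct sum M1 + M2: |B| = |B(M1)| * |B(M2)|.
|B(U(7,10))| = C(10,7) = 120.
|B(U(7,11))| = C(11,7) = 330.
Total bases = 120 * 330 = 39600.

39600


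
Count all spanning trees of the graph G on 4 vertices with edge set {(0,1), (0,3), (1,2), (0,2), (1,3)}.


By Kirchhoff's matrix tree theorem, the number of spanning trees equals
the determinant of any cofactor of the Laplacian matrix L.
G has 4 vertices and 5 edges.
Computing the (3 x 3) cofactor determinant gives 8.

8


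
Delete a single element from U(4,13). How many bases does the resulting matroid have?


Deleting e from U(4,13) gives U(4,12) since n > r.
Bases of U(4,12) = C(12,4) = (12 * 11 * 10 * 9) / (1 * 2 * 3 * 4) = 495.

495


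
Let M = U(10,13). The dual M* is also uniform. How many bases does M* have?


The dual of U(r,n) is U(n-r, n) = U(3,13).
Bases of U(3,13) are all (3)-element subsets.
|B(M*)| = C(13,3) = (13 * 12 * 11) / (1 * 2 * 3) = 286.

286


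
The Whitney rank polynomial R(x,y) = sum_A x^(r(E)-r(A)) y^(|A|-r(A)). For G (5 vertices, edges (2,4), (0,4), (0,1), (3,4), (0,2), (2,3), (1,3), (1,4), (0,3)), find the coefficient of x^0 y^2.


R(x,y) = sum over A in 2^E of x^(r(E)-r(A)) * y^(|A|-r(A)).
G has 5 vertices, 9 edges. r(E) = 4.
Enumerate all 2^9 = 512 subsets.
Count subsets with r(E)-r(A)=0 and |A|-r(A)=2: 82.

82


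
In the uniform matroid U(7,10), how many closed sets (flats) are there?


Flats of U(7,10): every subset of size < 7 is a flat, plus E itself.
Count = (10 choose 0) + (10 choose 1) + (10 choose 2) + (10 choose 3) + (10 choose 4) + (10 choose 5) + (10 choose 6) + 1
     = 1 + 10 + 45 + 120 + 210 + 252 + 210 + 1
     = 849.

849


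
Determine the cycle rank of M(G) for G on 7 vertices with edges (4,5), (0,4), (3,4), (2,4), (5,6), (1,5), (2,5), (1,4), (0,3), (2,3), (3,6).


Cycle rank (nullity) = |E| - r(M) = |E| - (|V| - c).
|E| = 11, |V| = 7, c = 1.
Nullity = 11 - (7 - 1) = 11 - 6 = 5.

5


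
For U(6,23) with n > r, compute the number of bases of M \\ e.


Deleting e from U(6,23) gives U(6,22) since n > r.
Bases of U(6,22) = (22 choose 6) = 74613.

74613


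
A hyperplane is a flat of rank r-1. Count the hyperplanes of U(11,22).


Hyperplanes of U(11,22) are flats of rank 10.
In a uniform matroid, these are exactly the (10)-element subsets.
Count = C(22,10) = 646646.

646646


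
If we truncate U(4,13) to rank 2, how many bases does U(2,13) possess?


Truncating U(4,13) to rank 2 gives U(2,13).
Bases of U(2,13) are all 2-element subsets of 13 elements.
Number of bases = C(13,2) = (13 * 12) / (1 * 2) = 78.

78


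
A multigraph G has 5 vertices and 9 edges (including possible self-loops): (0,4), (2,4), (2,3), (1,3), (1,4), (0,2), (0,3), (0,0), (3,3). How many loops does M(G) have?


In a graphic matroid, a loop is a self-loop edge (u,u) with rank 0.
Examining all 9 edges for self-loops...
Self-loops found: (0,0), (3,3)
Number of loops = 2.

2


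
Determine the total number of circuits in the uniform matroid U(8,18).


In U(8,18), circuits are the (9)-element subsets.
Any set of 9 elements is dependent, and removing any one element gives
an independent set of size 8, so it is a minimal dependent set.
Number of circuits = C(18,9) = 18! / (9! * 9!) = 48620.

48620


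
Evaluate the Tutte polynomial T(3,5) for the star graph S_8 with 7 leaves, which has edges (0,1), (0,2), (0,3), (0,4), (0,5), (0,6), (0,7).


A star on 8 vertices is a tree with 7 edges.
T(x,y) = x^(7) for any tree.
T(3,5) = 3^7 = 2187.

2187


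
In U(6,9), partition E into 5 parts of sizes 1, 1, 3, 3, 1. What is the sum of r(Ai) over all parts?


r(Ai) = min(|Ai|, 6) for each part.
Sum = min(1,6) + min(1,6) + min(3,6) + min(3,6) + min(1,6)
    = 1 + 1 + 3 + 3 + 1
    = 9.

9


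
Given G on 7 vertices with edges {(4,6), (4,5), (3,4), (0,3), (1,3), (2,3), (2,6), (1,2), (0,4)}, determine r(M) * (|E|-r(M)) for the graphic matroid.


r(M) = |V| - c = 7 - 1 = 6.
nullity = |E| - r(M) = 9 - 6 = 3.
Product = 6 * 3 = 18.

18


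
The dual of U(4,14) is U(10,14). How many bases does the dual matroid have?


The dual of U(r,n) is U(n-r, n) = U(10,14).
Bases of U(10,14) are all (10)-element subsets.
|B(M*)| = (14 choose 10) = 1001.

1001


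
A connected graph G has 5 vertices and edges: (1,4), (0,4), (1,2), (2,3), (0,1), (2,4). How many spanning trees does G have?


By Kirchhoff's matrix tree theorem, the number of spanning trees equals
the determinant of any cofactor of the Laplacian matrix L.
G has 5 vertices and 6 edges.
Computing the (4 x 4) cofactor determinant gives 8.

8


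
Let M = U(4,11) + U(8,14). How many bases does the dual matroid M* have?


(M1+M2)* = M1* + M2*.
M1* = U(7,11), bases: C(11,7) = 330.
M2* = U(6,14), bases: C(14,6) = 3003.
|B(M*)| = 330 * 3003 = 990990.

990990


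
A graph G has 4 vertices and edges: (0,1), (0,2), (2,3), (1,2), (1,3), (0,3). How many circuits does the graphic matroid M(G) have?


A circuit in a graphic matroid = edge set of a simple cycle.
G has 4 vertices and 6 edges.
Enumerating all minimal edge subsets forming cycles...
Total circuits found: 7.

7


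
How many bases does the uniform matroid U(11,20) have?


Bases of U(11,20) are all 11-element subsets of the 20-element ground set.
Number of bases = C(20,11).
C(20,11) = 167960.

167960


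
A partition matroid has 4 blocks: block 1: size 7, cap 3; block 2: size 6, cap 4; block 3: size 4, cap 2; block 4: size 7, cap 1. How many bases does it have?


A basis picks exactly ci elements from block i.
Number of bases = product of C(|Si|, ci).
= C(7,3) * C(6,4) * C(4,2) * C(7,1)
= 35 * 15 * 6 * 7
= 22050.

22050


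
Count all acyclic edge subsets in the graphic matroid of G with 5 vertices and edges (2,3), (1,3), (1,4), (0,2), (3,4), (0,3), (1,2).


An independent set in a graphic matroid is an acyclic edge subset.
G has 5 vertices and 7 edges.
Enumerate all 2^7 = 128 subsets, checking for acyclicity.
Total independent sets = 82.

82


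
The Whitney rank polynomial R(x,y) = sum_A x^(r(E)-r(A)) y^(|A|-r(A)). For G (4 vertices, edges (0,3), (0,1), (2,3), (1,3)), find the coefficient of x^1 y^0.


R(x,y) = sum over A in 2^E of x^(r(E)-r(A)) * y^(|A|-r(A)).
G has 4 vertices, 4 edges. r(E) = 3.
Enumerate all 2^4 = 16 subsets.
Count subsets with r(E)-r(A)=1 and |A|-r(A)=0: 6.

6


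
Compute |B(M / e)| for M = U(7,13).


Contracting e from U(7,13) gives U(6,12).
Bases of U(6,12) = (12 choose 6) = 924.

924


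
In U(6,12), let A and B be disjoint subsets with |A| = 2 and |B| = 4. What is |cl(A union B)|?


|A union B| = 2 + 4 = 6 (disjoint).
In U(6,12), cl(S) = S if |S| < 6, else cl(S) = E.
Since 6 >= 6, cl(A union B) = E.
|cl(A union B)| = 12.

12


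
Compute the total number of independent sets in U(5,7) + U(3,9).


For a direct sum, |I(M1+M2)| = |I(M1)| * |I(M2)|.
|I(U(5,7))| = sum C(7,k) for k=0..5 = 120.
|I(U(3,9))| = sum C(9,k) for k=0..3 = 130.
Total = 120 * 130 = 15600.

15600


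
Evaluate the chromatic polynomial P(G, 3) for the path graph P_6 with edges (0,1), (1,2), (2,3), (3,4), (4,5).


P(P_6, k) = k * (k-1)^(5).
P(3) = 3 * 2^5 = 3 * 32 = 96.

96


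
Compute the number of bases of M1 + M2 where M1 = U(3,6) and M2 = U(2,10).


Bases of a direct sum M1 + M2: |B| = |B(M1)| * |B(M2)|.
|B(U(3,6))| = C(6,3) = 20.
|B(U(2,10))| = C(10,2) = 45.
Total bases = 20 * 45 = 900.

900


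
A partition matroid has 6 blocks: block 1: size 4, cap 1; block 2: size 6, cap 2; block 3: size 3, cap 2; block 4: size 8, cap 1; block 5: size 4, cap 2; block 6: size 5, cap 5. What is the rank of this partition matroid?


Rank of a partition matroid = sum of min(|Si|, ci) for each block.
= min(4,1) + min(6,2) + min(3,2) + min(8,1) + min(4,2) + min(5,5)
= 1 + 2 + 2 + 1 + 2 + 5
= 13.

13


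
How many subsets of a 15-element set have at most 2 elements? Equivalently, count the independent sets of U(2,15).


Independent sets of U(2,15) are all subsets of size <= 2.
Count = C(15,0) + C(15,1) + C(15,2)
     = 1 + 15 + 105
     = 121.

121


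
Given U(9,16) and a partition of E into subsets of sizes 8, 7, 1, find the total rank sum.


r(Ai) = min(|Ai|, 9) for each part.
Sum = min(8,9) + min(7,9) + min(1,9)
    = 8 + 7 + 1
    = 16.

16


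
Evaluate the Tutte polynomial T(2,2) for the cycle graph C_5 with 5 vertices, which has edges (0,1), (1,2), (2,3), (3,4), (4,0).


T(C_5; x,y) = x + x^2 + ... + x^(4) + y.
T(2,2) = 2^1 + 2^2 + 2^3 + 2^4 + 2
= 2 + 4 + 8 + 16 + 2
= 32.

32


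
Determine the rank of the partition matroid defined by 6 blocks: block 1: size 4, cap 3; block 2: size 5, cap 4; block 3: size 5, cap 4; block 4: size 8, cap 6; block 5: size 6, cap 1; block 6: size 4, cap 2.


Rank of a partition matroid = sum of min(|Si|, ci) for each block.
= min(4,3) + min(5,4) + min(5,4) + min(8,6) + min(6,1) + min(4,2)
= 3 + 4 + 4 + 6 + 1 + 2
= 20.

20


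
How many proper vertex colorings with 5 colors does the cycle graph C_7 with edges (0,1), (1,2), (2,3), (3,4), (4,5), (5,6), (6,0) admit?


P(C_7, k) = (k-1)^7 + (-1)^7*(k-1).
P(5) = (4)^7 - 4
= 16384 - 4 = 16380.

16380


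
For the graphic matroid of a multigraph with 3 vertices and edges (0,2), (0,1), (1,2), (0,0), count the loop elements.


In a graphic matroid, a loop is a self-loop edge (u,u) with rank 0.
Examining all 4 edges for self-loops...
Self-loops found: (0,0)
Number of loops = 1.

1


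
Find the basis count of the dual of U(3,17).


The dual of U(r,n) is U(n-r, n) = U(14,17).
Bases of U(14,17) are all (14)-element subsets.
|B(M*)| = C(17,14) = 680.

680


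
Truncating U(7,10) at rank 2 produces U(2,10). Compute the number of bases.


Truncating U(7,10) to rank 2 gives U(2,10).
Bases of U(2,10) are all 2-element subsets of 10 elements.
Number of bases = C(10,2) = (10 * 9) / (1 * 2) = 45.

45


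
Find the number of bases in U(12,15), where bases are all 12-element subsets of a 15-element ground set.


Bases of U(12,15) are all 12-element subsets of the 15-element ground set.
Number of bases = C(15,12).
C(15,12) = 455.

455


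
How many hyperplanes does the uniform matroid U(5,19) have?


Hyperplanes of U(5,19) are flats of rank 4.
In a uniform matroid, these are exactly the (4)-element subsets.
Count = C(19,4) = 19! / (4! * 15!) = 3876.

3876


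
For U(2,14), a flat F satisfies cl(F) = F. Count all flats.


Flats of U(2,14): every subset of size < 2 is a flat, plus E itself.
Count = (14 choose 0) + (14 choose 1) + 1
     = 1 + 14 + 1
     = 16.

16


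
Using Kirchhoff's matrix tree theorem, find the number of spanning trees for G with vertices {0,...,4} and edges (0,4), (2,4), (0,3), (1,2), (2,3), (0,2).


By Kirchhoff's matrix tree theorem, the number of spanning trees equals
the determinant of any cofactor of the Laplacian matrix L.
G has 5 vertices and 6 edges.
Computing the (4 x 4) cofactor determinant gives 8.

8


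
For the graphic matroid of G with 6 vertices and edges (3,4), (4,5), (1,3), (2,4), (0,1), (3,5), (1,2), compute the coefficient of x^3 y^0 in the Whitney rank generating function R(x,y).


R(x,y) = sum over A in 2^E of x^(r(E)-r(A)) * y^(|A|-r(A)).
G has 6 vertices, 7 edges. r(E) = 5.
Enumerate all 2^7 = 128 subsets.
Count subsets with r(E)-r(A)=3 and |A|-r(A)=0: 21.

21


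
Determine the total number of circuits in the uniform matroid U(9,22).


In U(9,22), circuits are the (10)-element subsets.
Any set of 10 elements is dependent, and removing any one element gives
an independent set of size 9, so it is a minimal dependent set.
Number of circuits = C(22,10) = 646646.

646646


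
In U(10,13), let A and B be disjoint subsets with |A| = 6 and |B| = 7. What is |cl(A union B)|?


|A union B| = 6 + 7 = 13 (disjoint).
In U(10,13), cl(S) = S if |S| < 10, else cl(S) = E.
Since 13 >= 10, cl(A union B) = E.
|cl(A union B)| = 13.

13


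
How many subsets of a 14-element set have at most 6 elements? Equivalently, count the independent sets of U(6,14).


Independent sets of U(6,14) are all subsets of size <= 6.
Count = C(14,0) + C(14,1) + C(14,2) + C(14,3) + C(14,4) + C(14,5) + C(14,6)
     = 1 + 14 + 91 + 364 + 1001 + 2002 + 3003
     = 6476.

6476


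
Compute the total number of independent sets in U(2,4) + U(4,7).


For a direct sum, |I(M1+M2)| = |I(M1)| * |I(M2)|.
|I(U(2,4))| = sum C(4,k) for k=0..2 = 11.
|I(U(4,7))| = sum C(7,k) for k=0..4 = 99.
Total = 11 * 99 = 1089.

1089


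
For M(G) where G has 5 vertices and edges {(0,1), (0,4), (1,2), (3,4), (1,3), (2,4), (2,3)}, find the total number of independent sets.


An independent set in a graphic matroid is an acyclic edge subset.
G has 5 vertices and 7 edges.
Enumerate all 2^7 = 128 subsets, checking for acyclicity.
Total independent sets = 86.

86


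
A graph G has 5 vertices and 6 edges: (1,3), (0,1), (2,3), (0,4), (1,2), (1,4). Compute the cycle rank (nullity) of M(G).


Cycle rank (nullity) = |E| - r(M) = |E| - (|V| - c).
|E| = 6, |V| = 5, c = 1.
Nullity = 6 - (5 - 1) = 6 - 4 = 2.

2


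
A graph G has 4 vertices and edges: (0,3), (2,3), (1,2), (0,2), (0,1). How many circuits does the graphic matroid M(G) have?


A circuit in a graphic matroid = edge set of a simple cycle.
G has 4 vertices and 5 edges.
Enumerating all minimal edge subsets forming cycles...
Total circuits found: 3.

3


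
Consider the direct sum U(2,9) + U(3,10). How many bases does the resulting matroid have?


Bases of a direct sum M1 + M2: |B| = |B(M1)| * |B(M2)|.
|B(U(2,9))| = C(9,2) = 36.
|B(U(3,10))| = C(10,3) = 120.
Total bases = 36 * 120 = 4320.

4320


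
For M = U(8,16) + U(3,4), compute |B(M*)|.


(M1+M2)* = M1* + M2*.
M1* = U(8,16), bases: C(16,8) = 12870.
M2* = U(1,4), bases: C(4,1) = 4.
|B(M*)| = 12870 * 4 = 51480.

51480


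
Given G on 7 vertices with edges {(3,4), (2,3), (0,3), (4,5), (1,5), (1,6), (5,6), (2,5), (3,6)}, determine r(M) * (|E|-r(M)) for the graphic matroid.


r(M) = |V| - c = 7 - 1 = 6.
nullity = |E| - r(M) = 9 - 6 = 3.
Product = 6 * 3 = 18.

18


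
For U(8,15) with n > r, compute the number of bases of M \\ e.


Deleting e from U(8,15) gives U(8,14) since n > r.
Bases of U(8,14) = (14 choose 8) = 3003.

3003


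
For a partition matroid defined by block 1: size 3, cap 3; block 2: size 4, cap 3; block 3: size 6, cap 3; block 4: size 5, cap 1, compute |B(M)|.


A basis picks exactly ci elements from block i.
Number of bases = product of C(|Si|, ci).
= C(3,3) * C(4,3) * C(6,3) * C(5,1)
= 1 * 4 * 20 * 5
= 400.

400


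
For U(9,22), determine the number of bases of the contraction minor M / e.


Contracting e from U(9,22) gives U(8,21).
Bases of U(8,21) = (21 choose 8) = 203490.

203490


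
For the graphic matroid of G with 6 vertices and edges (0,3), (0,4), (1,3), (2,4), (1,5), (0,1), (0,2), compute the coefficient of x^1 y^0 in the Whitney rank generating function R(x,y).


R(x,y) = sum over A in 2^E of x^(r(E)-r(A)) * y^(|A|-r(A)).
G has 6 vertices, 7 edges. r(E) = 5.
Enumerate all 2^7 = 128 subsets.
Count subsets with r(E)-r(A)=1 and |A|-r(A)=0: 27.

27


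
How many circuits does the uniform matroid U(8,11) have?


In U(8,11), circuits are the (9)-element subsets.
Any set of 9 elements is dependent, and removing any one element gives
an independent set of size 8, so it is a minimal dependent set.
Number of circuits = C(11,9) = 11! / (9! * 2!) = 55.

55


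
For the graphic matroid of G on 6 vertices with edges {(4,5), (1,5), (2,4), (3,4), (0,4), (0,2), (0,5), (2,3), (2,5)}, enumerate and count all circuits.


A circuit in a graphic matroid = edge set of a simple cycle.
G has 6 vertices and 9 edges.
Enumerating all minimal edge subsets forming cycles...
Total circuits found: 12.

12


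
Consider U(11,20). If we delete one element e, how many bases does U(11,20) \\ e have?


Deleting e from U(11,20) gives U(11,19) since n > r.
Bases of U(11,19) = C(19,11) = 75582.

75582


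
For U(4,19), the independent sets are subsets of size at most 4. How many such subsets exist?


Independent sets of U(4,19) are all subsets of size <= 4.
Count = C(19,0) + C(19,1) + C(19,2) + C(19,3) + C(19,4)
     = 1 + 19 + 171 + 969 + 3876
     = 5036.

5036


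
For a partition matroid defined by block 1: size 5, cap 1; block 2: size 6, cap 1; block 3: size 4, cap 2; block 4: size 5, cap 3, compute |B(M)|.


A basis picks exactly ci elements from block i.
Number of bases = product of C(|Si|, ci).
= C(5,1) * C(6,1) * C(4,2) * C(5,3)
= 5 * 6 * 6 * 10
= 1800.

1800


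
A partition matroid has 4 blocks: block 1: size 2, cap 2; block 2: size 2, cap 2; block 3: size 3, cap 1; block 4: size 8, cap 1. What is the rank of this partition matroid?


Rank of a partition matroid = sum of min(|Si|, ci) for each block.
= min(2,2) + min(2,2) + min(3,1) + min(8,1)
= 2 + 2 + 1 + 1
= 6.

6


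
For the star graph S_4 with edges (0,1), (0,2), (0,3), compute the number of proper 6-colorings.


P(tree, k) = k * (k-1)^(3) for any tree on 4 vertices.
P(6) = 6 * 5^3 = 6 * 125 = 750.

750


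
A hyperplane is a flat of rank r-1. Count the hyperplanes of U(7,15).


Hyperplanes of U(7,15) are flats of rank 6.
In a uniform matroid, these are exactly the (6)-element subsets.
Count = (15 choose 6) = 5005.

5005


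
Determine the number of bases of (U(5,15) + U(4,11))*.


(M1+M2)* = M1* + M2*.
M1* = U(10,15), bases: C(15,10) = 3003.
M2* = U(7,11), bases: C(11,7) = 330.
|B(M*)| = 3003 * 330 = 990990.

990990


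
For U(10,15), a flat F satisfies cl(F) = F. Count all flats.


Flats of U(10,15): every subset of size < 10 is a flat, plus E itself.
Count = (15 choose 0) + (15 choose 1) + (15 choose 2) + (15 choose 3) + (15 choose 4) + (15 choose 5) + (15 choose 6) + (15 choose 7) + (15 choose 8) + (15 choose 9) + 1
     = 1 + 15 + 105 + 455 + 1365 + 3003 + 5005 + 6435 + 6435 + 5005 + 1
     = 27825.

27825


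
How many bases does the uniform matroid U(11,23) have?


Bases of U(11,23) are all 11-element subsets of the 23-element ground set.
Number of bases = C(23,11).
(23 choose 11) = 1352078.

1352078


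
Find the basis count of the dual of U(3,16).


The dual of U(r,n) is U(n-r, n) = U(13,16).
Bases of U(13,16) are all (13)-element subsets.
|B(M*)| = C(16,13) = 560.

560


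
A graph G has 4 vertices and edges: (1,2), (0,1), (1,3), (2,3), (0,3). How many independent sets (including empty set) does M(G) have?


An independent set in a graphic matroid is an acyclic edge subset.
G has 4 vertices and 5 edges.
Enumerate all 2^5 = 32 subsets, checking for acyclicity.
Total independent sets = 24.

24


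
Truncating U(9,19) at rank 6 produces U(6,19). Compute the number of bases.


Truncating U(9,19) to rank 6 gives U(6,19).
Bases of U(6,19) are all 6-element subsets of 19 elements.
Number of bases = C(19,6) = 27132.

27132


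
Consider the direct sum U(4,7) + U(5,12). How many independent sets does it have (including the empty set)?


For a direct sum, |I(M1+M2)| = |I(M1)| * |I(M2)|.
|I(U(4,7))| = sum C(7,k) for k=0..4 = 99.
|I(U(5,12))| = sum C(12,k) for k=0..5 = 1586.
Total = 99 * 1586 = 157014.

157014


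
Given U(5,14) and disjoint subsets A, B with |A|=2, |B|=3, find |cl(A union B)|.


|A union B| = 2 + 3 = 5 (disjoint).
In U(5,14), cl(S) = S if |S| < 5, else cl(S) = E.
Since 5 >= 5, cl(A union B) = E.
|cl(A union B)| = 14.

14


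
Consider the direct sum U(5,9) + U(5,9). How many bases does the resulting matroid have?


Bases of a direct sum M1 + M2: |B| = |B(M1)| * |B(M2)|.
|B(U(5,9))| = C(9,5) = 126.
|B(U(5,9))| = C(9,5) = 126.
Total bases = 126 * 126 = 15876.

15876


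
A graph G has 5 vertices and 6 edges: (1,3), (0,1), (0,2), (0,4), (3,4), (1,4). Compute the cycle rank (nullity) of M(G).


Cycle rank (nullity) = |E| - r(M) = |E| - (|V| - c).
|E| = 6, |V| = 5, c = 1.
Nullity = 6 - (5 - 1) = 6 - 4 = 2.

2


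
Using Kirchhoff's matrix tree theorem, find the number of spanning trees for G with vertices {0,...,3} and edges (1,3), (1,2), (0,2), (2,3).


By Kirchhoff's matrix tree theorem, the number of spanning trees equals
the determinant of any cofactor of the Laplacian matrix L.
G has 4 vertices and 4 edges.
Computing the (3 x 3) cofactor determinant gives 3.

3


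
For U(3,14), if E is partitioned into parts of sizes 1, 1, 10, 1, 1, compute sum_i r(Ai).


r(Ai) = min(|Ai|, 3) for each part.
Sum = min(1,3) + min(1,3) + min(10,3) + min(1,3) + min(1,3)
    = 1 + 1 + 3 + 1 + 1
    = 7.

7


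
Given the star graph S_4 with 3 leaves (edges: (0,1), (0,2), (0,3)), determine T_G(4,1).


A star on 4 vertices is a tree with 3 edges.
T(x,y) = x^(3) for any tree.
T(4,1) = 4^3 = 64.

64


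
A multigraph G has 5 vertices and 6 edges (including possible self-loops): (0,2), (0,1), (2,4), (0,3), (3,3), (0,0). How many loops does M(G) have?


In a graphic matroid, a loop is a self-loop edge (u,u) with rank 0.
Examining all 6 edges for self-loops...
Self-loops found: (3,3), (0,0)
Number of loops = 2.

2


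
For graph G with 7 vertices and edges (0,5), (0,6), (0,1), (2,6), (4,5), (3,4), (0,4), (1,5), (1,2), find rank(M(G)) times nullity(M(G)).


r(M) = |V| - c = 7 - 1 = 6.
nullity = |E| - r(M) = 9 - 6 = 3.
Product = 6 * 3 = 18.

18


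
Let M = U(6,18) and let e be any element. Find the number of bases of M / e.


Contracting e from U(6,18) gives U(5,17).
Bases of U(5,17) = C(17,5) = 6188.

6188


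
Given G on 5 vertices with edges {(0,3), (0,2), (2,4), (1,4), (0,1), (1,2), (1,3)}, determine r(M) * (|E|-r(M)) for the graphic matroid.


r(M) = |V| - c = 5 - 1 = 4.
nullity = |E| - r(M) = 7 - 4 = 3.
Product = 4 * 3 = 12.

12


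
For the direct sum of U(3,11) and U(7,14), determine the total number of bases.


Bases of a direct sum M1 + M2: |B| = |B(M1)| * |B(M2)|.
|B(U(3,11))| = C(11,3) = 165.
|B(U(7,14))| = C(14,7) = 3432.
Total bases = 165 * 3432 = 566280.

566280


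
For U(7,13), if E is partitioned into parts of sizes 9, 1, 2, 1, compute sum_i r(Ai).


r(Ai) = min(|Ai|, 7) for each part.
Sum = min(9,7) + min(1,7) + min(2,7) + min(1,7)
    = 7 + 1 + 2 + 1
    = 11.

11


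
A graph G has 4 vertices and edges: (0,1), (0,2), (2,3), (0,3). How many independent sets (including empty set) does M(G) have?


An independent set in a graphic matroid is an acyclic edge subset.
G has 4 vertices and 4 edges.
Enumerate all 2^4 = 16 subsets, checking for acyclicity.
Total independent sets = 14.

14


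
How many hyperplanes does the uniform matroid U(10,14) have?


Hyperplanes of U(10,14) are flats of rank 9.
In a uniform matroid, these are exactly the (9)-element subsets.
Count = C(14,9) = 2002.

2002


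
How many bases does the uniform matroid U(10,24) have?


Bases of U(10,24) are all 10-element subsets of the 24-element ground set.
Number of bases = C(24,10).
C(24,10) = 1961256.

1961256


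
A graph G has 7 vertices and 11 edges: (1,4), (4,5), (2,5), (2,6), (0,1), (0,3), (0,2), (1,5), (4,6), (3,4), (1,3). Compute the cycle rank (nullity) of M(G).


Cycle rank (nullity) = |E| - r(M) = |E| - (|V| - c).
|E| = 11, |V| = 7, c = 1.
Nullity = 11 - (7 - 1) = 11 - 6 = 5.

5


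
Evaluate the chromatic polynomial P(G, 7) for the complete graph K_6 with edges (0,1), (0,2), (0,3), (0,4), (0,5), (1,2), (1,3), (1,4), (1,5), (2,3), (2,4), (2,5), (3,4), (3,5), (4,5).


P(K_6, k) = k(k-1)(k-2)...(k-5).
P(7) = (7) * (6) * (5) * (4) * (3) * (2) = 5040.

5040


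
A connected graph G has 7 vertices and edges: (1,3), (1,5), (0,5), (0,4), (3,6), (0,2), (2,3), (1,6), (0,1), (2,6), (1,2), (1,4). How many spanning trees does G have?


By Kirchhoff's matrix tree theorem, the number of spanning trees equals
the determinant of any cofactor of the Laplacian matrix L.
G has 7 vertices and 12 edges.
Computing the (6 x 6) cofactor determinant gives 256.

256


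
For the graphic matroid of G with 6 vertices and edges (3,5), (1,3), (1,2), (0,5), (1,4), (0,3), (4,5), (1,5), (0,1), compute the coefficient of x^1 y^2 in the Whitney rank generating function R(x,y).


R(x,y) = sum over A in 2^E of x^(r(E)-r(A)) * y^(|A|-r(A)).
G has 6 vertices, 9 edges. r(E) = 5.
Enumerate all 2^9 = 512 subsets.
Count subsets with r(E)-r(A)=1 and |A|-r(A)=2: 35.

35


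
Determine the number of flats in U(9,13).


Flats of U(9,13): every subset of size < 9 is a flat, plus E itself.
Count = (13 choose 0) + (13 choose 1) + (13 choose 2) + (13 choose 3) + (13 choose 4) + (13 choose 5) + (13 choose 6) + (13 choose 7) + (13 choose 8) + 1
     = 1 + 13 + 78 + 286 + 715 + 1287 + 1716 + 1716 + 1287 + 1
     = 7100.

7100


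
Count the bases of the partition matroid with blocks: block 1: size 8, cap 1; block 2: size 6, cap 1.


A basis picks exactly ci elements from block i.
Number of bases = product of C(|Si|, ci).
= C(8,1) * C(6,1)
= 8 * 6
= 48.

48


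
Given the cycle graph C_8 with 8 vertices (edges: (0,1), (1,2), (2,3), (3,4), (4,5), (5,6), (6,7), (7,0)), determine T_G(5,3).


T(C_8; x,y) = x + x^2 + ... + x^(7) + y.
T(5,3) = 5^1 + 5^2 + 5^3 + 5^4 + 5^5 + 5^6 + 5^7 + 3
= 5 + 25 + 125 + 625 + 3125 + 15625 + 78125 + 3
= 97658.

97658
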